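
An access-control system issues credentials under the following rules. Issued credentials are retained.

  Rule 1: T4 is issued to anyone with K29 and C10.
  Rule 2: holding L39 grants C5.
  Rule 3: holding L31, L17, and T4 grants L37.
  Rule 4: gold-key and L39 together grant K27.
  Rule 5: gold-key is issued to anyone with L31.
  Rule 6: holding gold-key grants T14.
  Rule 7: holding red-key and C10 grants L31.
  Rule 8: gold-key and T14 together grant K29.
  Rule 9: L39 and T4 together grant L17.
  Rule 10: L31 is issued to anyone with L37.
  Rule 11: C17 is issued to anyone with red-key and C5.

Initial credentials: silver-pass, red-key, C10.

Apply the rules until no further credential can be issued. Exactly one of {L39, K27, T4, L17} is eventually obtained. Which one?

Holding red-key and C10 grants L31 (Rule 7).
Holding L31 grants gold-key (Rule 5).
Holding gold-key grants T14 (Rule 6).
Holding gold-key and T14 grants K29 (Rule 8).
Holding K29 and C10 grants T4 (Rule 1).
No rule produces L39, and it is not given. K27 would need gold-key and L39 (Rule 4), but L39 is never granted. L17 would need L39 and T4 (Rule 9), but L39 is never granted.

T4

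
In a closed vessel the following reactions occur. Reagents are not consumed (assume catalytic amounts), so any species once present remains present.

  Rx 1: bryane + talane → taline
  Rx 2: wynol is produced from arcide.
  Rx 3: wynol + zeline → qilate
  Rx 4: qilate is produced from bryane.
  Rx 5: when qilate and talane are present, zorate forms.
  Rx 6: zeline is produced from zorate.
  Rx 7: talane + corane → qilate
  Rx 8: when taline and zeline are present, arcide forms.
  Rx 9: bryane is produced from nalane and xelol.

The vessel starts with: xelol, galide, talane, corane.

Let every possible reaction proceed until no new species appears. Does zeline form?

talane and corane present → qilate forms (Rx 7).
qilate and talane present → zorate forms (Rx 5).
zorate present → zeline forms (Rx 6).

Yes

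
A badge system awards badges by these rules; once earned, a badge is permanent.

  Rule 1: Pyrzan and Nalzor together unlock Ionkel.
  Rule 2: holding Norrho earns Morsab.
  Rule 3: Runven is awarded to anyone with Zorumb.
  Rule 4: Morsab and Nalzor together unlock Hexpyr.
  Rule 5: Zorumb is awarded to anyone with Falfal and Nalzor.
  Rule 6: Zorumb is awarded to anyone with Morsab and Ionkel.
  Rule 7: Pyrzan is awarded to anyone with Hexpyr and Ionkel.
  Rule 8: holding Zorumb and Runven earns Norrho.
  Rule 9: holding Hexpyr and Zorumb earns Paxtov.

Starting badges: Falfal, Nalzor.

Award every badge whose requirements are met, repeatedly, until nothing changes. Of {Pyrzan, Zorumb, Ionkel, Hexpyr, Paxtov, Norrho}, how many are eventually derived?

4

With Falfal and Nalzor, Zorumb is earned (Rule 5).
With Zorumb, Runven is earned (Rule 3).
With Zorumb and Runven, Norrho is earned (Rule 8).
With Norrho, Morsab is earned (Rule 2).
With Morsab and Nalzor, Hexpyr is earned (Rule 4).
With Hexpyr and Zorumb, Paxtov is earned (Rule 9).
Pyrzan would need Hexpyr and Ionkel (Rule 7), but Ionkel is never earned.
Zorumb: reached.
Ionkel would need Pyrzan and Nalzor (Rule 1), but Pyrzan is never earned.
Hexpyr: reached.
Paxtov: reached.
Norrho: reached.
Reached: Zorumb, Hexpyr, Paxtov, and Norrho — 4 of the 6.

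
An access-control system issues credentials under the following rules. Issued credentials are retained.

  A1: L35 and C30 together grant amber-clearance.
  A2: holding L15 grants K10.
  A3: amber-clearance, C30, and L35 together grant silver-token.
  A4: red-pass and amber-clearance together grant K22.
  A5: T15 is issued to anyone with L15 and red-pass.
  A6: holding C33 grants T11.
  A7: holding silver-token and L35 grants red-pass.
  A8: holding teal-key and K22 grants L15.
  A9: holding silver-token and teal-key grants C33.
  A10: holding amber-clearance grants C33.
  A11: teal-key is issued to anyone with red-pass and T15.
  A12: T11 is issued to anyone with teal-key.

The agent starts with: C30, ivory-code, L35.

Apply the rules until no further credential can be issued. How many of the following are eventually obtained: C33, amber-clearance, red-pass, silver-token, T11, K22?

6

Holding L35 and C30 grants amber-clearance (A1).
Holding amber-clearance, C30, and L35 grants silver-token (A3).
Holding amber-clearance grants C33 (A10).
Holding silver-token and L35 grants red-pass (A7).
Holding C33 grants T11 (A6).
Holding red-pass and amber-clearance grants K22 (A4).
C33: reached.
amber-clearance: reached.
red-pass: reached.
silver-token: reached.
T11: reached.
K22: reached.
All 6 are reached.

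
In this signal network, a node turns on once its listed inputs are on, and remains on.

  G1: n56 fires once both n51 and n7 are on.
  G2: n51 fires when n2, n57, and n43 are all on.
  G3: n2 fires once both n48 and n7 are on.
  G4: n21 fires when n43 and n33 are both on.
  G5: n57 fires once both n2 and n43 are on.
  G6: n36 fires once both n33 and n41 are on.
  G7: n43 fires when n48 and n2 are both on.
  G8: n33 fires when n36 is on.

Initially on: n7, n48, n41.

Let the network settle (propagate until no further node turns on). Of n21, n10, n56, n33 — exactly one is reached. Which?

n56

G3: n48 and n7 on → n2 on.
n48 and n2 are on, so n43 fires (G7).
n2 and n43 are on, so n57 fires (G5).
n2, n57, and n43 are on, so n51 fires (G2).
G1: n51 and n7 on → n56 on.
n21 would need n43 and n33 (G4), but n33 never turns on. No rule produces n10, and it is not given. n33 would need n36 (G8), but n36 never turns on.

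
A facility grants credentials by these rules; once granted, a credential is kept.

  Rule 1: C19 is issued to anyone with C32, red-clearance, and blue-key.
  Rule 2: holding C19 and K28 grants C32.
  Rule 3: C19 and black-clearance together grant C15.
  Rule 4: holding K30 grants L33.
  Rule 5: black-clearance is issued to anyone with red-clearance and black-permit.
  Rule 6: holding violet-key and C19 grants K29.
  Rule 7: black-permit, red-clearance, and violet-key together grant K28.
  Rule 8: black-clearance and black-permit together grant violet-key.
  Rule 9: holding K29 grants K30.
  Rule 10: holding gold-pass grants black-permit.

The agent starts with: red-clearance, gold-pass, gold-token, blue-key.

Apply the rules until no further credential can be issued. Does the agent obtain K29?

No

K29 would need violet-key and C19 (Rule 6), but C19 is never granted.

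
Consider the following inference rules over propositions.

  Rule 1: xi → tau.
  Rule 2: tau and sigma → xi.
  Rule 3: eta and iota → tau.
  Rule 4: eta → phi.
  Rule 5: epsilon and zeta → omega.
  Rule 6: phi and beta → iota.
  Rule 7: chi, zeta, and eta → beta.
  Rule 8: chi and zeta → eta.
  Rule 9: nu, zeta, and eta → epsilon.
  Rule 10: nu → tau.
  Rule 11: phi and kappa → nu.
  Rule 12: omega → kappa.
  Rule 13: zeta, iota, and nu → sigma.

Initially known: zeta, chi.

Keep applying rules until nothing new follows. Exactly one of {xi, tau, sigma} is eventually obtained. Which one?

tau

chi and zeta hold, so eta follows (Rule 8).
chi, zeta, and eta hold, so beta follows (Rule 7).
From eta, Rule 4 gives phi.
phi and beta hold, so iota follows (Rule 6).
eta and iota hold, so tau follows (Rule 3).
sigma would need zeta, iota, and nu (Rule 13), but nu is never established. xi would need tau and sigma (Rule 2), but sigma is never established.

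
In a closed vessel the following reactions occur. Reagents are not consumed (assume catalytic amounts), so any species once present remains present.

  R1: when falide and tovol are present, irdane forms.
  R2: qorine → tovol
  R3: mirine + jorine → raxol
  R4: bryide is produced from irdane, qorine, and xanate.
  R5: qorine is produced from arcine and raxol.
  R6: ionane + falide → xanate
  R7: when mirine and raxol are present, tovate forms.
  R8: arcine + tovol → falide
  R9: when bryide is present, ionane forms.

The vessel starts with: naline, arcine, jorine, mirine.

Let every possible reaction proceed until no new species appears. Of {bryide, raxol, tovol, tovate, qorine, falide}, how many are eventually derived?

mirine and jorine present → raxol forms (R3).
mirine and raxol present → tovate forms (R7).
arcine and raxol present → qorine forms (R5).
qorine present → tovol forms (R2).
arcine and tovol present → falide forms (R8).
bryide would need irdane, qorine, and xanate (R4), but xanate never forms.
raxol: reached.
tovol: reached.
tovate: reached.
qorine: reached.
falide: reached.
Reached: raxol, tovol, tovate, qorine, and falide — 5 of the 6.

5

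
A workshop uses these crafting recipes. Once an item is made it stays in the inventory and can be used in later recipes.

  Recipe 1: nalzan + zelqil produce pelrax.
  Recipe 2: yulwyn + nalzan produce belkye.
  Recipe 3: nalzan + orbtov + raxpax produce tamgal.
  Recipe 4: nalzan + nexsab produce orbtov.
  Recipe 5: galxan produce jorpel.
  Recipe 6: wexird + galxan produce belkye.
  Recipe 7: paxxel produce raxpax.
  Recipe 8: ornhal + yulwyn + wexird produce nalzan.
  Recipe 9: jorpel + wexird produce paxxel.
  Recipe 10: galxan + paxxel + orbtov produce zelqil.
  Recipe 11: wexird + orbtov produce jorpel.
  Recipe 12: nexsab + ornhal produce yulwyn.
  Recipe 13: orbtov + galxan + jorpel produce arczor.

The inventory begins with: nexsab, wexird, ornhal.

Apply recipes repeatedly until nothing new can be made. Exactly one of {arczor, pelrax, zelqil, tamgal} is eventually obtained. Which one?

Using Recipe 12, nexsab and ornhal make yulwyn.
ornhal + yulwyn + wexird → nalzan (Recipe 8).
Using Recipe 4, nalzan and nexsab make orbtov.
Using Recipe 11, wexird and orbtov make jorpel.
Using Recipe 9, jorpel and wexird make paxxel.
paxxel → raxpax (Recipe 7).
Using Recipe 3, nalzan, orbtov, and raxpax make tamgal.
pelrax would need nalzan and zelqil (Recipe 1), but zelqil is never obtained. zelqil would need galxan, paxxel, and orbtov (Recipe 10), but galxan is never obtained. arczor would need orbtov, galxan, and jorpel (Recipe 13), but galxan is never obtained.

tamgal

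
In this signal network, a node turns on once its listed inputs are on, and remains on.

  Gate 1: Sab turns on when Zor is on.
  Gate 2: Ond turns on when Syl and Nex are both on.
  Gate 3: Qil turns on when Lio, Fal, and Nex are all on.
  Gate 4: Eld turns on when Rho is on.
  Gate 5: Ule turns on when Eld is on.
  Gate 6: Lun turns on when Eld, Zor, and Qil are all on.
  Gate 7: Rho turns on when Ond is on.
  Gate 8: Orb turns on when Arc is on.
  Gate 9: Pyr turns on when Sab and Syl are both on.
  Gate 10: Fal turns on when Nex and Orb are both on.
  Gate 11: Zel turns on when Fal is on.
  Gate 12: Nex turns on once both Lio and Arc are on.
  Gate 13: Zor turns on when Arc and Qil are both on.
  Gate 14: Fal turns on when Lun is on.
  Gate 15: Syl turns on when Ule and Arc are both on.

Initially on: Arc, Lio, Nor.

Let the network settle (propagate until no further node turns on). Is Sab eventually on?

Yes

Lio and Arc are on, so Nex turns on (Gate 12).
Arc is on, so Orb turns on (Gate 8).
Gate 10: Nex and Orb on → Fal on.
Lio, Fal, and Nex are on, so Qil turns on (Gate 3).
Gate 13: Arc and Qil on → Zor on.
Gate 1: Zor on → Sab on.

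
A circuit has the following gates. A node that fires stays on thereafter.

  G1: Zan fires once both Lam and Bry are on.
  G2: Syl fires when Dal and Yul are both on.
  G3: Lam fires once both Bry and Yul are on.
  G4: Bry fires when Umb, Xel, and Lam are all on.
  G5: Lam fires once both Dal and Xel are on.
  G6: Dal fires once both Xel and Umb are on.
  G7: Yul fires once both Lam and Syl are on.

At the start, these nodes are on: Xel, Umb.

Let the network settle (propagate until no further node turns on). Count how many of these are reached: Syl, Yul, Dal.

1

G6: Xel and Umb on → Dal on.
Syl would need Dal and Yul (G2), but Yul never turns on.
Yul would need Lam and Syl (G7), but Syl never turns on.
Dal: reached.
Reached: Dal — 1 of the 3.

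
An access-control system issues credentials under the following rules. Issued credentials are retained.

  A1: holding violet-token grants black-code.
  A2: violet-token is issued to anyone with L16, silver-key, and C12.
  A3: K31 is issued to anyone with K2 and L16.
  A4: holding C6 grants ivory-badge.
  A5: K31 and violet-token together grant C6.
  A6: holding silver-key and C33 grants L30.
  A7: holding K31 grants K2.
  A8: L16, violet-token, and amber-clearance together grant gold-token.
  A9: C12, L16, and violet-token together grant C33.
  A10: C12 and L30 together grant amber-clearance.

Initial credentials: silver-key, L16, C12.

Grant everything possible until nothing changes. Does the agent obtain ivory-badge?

ivory-badge would need C6 (A4), but C6 is never granted.

No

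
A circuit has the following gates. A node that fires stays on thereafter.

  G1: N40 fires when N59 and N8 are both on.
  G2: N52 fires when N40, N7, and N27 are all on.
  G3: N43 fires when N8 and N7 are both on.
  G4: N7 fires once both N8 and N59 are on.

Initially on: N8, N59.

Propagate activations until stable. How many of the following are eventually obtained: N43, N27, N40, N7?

N59 and N8 are on, so N40 fires (G1).
N8 and N59 are on, so N7 fires (G4).
G3: N8 and N7 on → N43 on.
N43: reached.
No rule produces N27, and it is not given.
N40: reached.
N7: reached.
Reached: N43, N40, and N7 — 3 of the 4.

3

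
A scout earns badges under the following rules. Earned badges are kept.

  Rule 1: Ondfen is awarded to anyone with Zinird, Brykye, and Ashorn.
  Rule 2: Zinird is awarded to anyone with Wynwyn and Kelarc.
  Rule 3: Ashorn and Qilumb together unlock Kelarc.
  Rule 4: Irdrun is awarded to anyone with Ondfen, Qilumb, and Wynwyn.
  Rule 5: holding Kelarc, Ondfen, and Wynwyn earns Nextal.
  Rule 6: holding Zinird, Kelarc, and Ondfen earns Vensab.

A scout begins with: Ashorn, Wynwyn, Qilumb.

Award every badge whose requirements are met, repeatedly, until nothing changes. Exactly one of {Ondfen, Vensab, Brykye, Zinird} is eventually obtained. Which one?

With Ashorn and Qilumb, Kelarc is earned (Rule 3).
With Wynwyn and Kelarc, Zinird is earned (Rule 2).
Ondfen would need Zinird, Brykye, and Ashorn (Rule 1), but Brykye is never earned. No rule produces Brykye, and it is not given. Vensab would need Zinird, Kelarc, and Ondfen (Rule 6), but Ondfen is never earned.

Zinird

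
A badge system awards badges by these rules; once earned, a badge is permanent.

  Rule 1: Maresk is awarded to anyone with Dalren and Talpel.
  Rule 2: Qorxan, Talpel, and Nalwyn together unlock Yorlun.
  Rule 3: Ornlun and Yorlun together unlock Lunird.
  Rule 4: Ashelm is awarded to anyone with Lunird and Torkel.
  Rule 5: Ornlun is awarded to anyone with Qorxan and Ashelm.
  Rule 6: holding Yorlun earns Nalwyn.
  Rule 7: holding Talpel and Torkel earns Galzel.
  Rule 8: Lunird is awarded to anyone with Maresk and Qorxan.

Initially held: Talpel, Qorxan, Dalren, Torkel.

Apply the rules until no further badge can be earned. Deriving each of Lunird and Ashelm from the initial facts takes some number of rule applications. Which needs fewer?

Lunird

Lunird: With Dalren and Talpel, Maresk is earned (Rule 1). With Maresk and Qorxan, Lunird is earned (Rule 8). [2 rule applications]
Ashelm: With Dalren and Talpel, Maresk is earned (Rule 1). With Maresk and Qorxan, Lunird is earned (Rule 8). With Lunird and Torkel, Ashelm is earned (Rule 4). [3 rule applications]
Lunird needs fewer.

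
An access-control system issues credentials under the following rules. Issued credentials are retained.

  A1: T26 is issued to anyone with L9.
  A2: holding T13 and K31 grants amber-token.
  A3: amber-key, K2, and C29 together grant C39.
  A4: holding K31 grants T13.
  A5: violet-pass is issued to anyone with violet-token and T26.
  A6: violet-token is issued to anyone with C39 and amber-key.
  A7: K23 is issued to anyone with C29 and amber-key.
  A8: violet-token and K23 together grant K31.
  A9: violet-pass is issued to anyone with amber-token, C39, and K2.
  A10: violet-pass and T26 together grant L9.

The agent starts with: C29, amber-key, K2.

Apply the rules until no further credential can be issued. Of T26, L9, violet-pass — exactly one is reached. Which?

Holding amber-key, K2, and C29 grants C39 (A3).
Holding C29 and amber-key grants K23 (A7).
Holding C39 and amber-key grants violet-token (A6).
Holding violet-token and K23 grants K31 (A8).
Holding K31 grants T13 (A4).
Holding T13 and K31 grants amber-token (A2).
Holding amber-token, C39, and K2 grants violet-pass (A9).
L9 would need violet-pass and T26 (A10), but T26 is never granted. T26 would need L9 (A1), but L9 is never granted.

violet-pass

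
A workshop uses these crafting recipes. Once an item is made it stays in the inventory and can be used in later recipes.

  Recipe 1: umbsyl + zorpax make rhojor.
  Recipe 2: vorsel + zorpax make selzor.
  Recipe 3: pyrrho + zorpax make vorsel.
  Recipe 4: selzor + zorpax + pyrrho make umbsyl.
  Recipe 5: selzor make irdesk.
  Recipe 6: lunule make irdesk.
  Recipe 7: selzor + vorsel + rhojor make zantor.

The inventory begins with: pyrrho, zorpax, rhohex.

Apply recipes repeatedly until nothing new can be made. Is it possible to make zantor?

pyrrho + zorpax → vorsel (Recipe 3).
vorsel + zorpax → selzor (Recipe 2).
selzor + zorpax + pyrrho → umbsyl (Recipe 4).
Using Recipe 1, umbsyl and zorpax make rhojor.
Using Recipe 7, selzor, vorsel, and rhojor make zantor.

Yes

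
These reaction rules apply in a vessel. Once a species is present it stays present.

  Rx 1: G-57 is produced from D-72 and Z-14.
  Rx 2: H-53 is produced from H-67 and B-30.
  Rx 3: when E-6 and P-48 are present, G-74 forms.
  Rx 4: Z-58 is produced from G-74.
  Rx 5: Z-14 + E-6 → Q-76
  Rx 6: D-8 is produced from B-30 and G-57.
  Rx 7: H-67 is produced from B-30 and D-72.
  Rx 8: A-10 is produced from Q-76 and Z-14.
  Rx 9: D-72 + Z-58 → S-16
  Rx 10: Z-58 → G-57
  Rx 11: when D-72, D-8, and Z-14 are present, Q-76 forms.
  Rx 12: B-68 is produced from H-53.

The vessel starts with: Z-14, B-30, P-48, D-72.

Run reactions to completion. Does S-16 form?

No

S-16 would need D-72 and Z-58 (Rx 9), but Z-58 never forms.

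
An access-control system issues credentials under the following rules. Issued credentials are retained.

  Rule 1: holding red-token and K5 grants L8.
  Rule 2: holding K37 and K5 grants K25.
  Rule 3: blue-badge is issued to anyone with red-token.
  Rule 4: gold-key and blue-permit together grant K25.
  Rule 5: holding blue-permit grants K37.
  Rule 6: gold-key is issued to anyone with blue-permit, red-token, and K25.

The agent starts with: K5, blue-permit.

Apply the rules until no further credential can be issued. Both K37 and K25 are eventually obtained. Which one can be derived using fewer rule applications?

K37: Holding blue-permit grants K37 (Rule 5). [1 rule application]
K25: Holding blue-permit grants K37 (Rule 5). Holding K37 and K5 grants K25 (Rule 2). [2 rule applications]
K37 needs fewer.

K37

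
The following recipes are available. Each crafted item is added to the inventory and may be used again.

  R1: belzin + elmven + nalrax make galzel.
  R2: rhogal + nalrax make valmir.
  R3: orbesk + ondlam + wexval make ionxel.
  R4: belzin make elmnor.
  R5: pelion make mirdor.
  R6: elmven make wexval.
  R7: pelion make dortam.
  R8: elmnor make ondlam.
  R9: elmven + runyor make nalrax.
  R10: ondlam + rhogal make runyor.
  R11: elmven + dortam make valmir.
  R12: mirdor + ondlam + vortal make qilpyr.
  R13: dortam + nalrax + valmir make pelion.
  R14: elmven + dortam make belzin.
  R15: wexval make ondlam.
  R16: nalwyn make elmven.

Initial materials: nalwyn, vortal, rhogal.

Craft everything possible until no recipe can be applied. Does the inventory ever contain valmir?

Yes

Using R16, nalwyn makes elmven.
elmven → wexval (R6).
wexval → ondlam (R15).
ondlam + rhogal → runyor (R10).
Using R9, elmven and runyor make nalrax.
rhogal + nalrax → valmir (R2).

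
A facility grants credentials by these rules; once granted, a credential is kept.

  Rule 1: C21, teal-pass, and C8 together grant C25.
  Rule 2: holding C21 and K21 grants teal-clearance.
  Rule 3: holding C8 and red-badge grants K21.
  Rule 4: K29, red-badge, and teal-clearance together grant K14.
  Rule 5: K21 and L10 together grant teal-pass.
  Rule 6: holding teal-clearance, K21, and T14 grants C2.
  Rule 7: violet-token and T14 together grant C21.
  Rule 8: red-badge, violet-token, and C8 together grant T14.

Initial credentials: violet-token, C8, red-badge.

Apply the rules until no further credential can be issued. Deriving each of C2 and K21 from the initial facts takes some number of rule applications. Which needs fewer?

K21: Holding C8 and red-badge grants K21 (Rule 3). [1 rule application]
C2: Holding C8 and red-badge grants K21 (Rule 3). Holding red-badge, violet-token, and C8 grants T14 (Rule 8). Holding violet-token and T14 grants C21 (Rule 7). Holding C21 and K21 grants teal-clearance (Rule 2). Holding teal-clearance, K21, and T14 grants C2 (Rule 6). [5 rule applications]
K21 needs fewer.

K21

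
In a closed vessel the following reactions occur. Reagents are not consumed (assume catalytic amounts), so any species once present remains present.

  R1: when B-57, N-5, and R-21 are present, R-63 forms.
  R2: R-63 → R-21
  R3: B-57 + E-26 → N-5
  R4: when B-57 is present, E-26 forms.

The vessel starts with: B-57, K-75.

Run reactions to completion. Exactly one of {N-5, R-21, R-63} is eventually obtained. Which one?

N-5

B-57 present → E-26 forms (R4).
B-57 and E-26 present → N-5 forms (R3).
R-63 would need B-57, N-5, and R-21 (R1), but R-21 never forms. R-21 would need R-63 (R2), but R-63 never forms.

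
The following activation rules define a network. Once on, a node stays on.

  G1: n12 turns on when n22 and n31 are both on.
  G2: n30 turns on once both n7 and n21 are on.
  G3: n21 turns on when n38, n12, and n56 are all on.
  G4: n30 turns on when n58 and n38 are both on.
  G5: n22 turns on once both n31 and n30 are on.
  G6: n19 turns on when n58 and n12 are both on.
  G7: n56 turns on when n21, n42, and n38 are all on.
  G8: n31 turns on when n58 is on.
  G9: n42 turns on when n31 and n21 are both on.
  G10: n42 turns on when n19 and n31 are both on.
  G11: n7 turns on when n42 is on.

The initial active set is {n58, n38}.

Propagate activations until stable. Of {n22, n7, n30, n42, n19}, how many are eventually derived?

G4: n58 and n38 on → n30 on.
G8: n58 on → n31 on.
n31 and n30 are on, so n22 turns on (G5).
n22 and n31 are on, so n12 turns on (G1).
G6: n58 and n12 on → n19 on.
n19 and n31 are on, so n42 turns on (G10).
n42 is on, so n7 turns on (G11).
n22: reached.
n7: reached.
n30: reached.
n42: reached.
n19: reached.
All 5 are reached.

5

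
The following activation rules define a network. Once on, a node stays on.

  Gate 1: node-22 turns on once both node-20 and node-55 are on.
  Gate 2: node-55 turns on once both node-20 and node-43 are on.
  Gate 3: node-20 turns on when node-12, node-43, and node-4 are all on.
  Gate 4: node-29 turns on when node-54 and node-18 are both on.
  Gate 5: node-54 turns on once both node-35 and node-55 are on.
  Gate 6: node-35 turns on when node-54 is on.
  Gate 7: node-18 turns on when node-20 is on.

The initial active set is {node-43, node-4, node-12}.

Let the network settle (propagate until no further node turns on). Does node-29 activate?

No

node-29 would need node-54 and node-18 (Gate 4), but node-54 never turns on.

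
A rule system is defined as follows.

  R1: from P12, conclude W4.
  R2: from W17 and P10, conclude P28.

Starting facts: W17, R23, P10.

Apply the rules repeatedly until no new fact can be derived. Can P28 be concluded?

From W17 and P10, R2 gives P28.

Yes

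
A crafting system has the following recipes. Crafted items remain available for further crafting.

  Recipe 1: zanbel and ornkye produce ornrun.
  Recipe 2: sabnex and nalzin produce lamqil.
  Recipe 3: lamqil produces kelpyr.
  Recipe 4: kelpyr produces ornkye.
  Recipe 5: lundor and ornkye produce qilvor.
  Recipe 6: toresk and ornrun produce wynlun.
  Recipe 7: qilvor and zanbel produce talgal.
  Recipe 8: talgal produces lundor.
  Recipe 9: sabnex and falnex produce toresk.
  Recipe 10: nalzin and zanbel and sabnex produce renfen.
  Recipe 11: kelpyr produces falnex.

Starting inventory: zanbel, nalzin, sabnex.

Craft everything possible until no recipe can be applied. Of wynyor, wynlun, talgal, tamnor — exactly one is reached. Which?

wynlun

sabnex and nalzin → lamqil (Recipe 2).
lamqil → kelpyr (Recipe 3).
kelpyr → ornkye (Recipe 4).
Using Recipe 11, kelpyr makes falnex.
Using Recipe 9, sabnex and falnex make toresk.
zanbel and ornkye → ornrun (Recipe 1).
Using Recipe 6, toresk and ornrun make wynlun.
No rule produces wynyor, and it is not given. No rule produces tamnor, and it is not given. talgal would need qilvor and zanbel (Recipe 7), but qilvor is never obtained.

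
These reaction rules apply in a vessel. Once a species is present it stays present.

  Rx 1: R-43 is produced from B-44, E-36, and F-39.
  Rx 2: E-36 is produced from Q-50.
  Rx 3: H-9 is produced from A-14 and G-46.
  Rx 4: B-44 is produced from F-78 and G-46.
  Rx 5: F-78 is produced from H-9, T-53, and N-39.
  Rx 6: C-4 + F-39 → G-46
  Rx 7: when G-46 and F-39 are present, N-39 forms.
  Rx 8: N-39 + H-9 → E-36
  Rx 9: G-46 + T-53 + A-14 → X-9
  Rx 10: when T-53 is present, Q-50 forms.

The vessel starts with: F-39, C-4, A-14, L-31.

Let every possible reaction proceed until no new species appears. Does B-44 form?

No

B-44 would need F-78 and G-46 (Rx 4), but F-78 never forms.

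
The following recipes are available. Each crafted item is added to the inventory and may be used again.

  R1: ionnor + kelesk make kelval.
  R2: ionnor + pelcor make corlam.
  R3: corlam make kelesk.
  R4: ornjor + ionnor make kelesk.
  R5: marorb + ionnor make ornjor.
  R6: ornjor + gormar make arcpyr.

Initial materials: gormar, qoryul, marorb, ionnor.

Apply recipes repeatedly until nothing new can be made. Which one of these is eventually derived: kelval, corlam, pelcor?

Using R5, marorb and ionnor make ornjor.
Using R4, ornjor and ionnor make kelesk.
Using R1, ionnor and kelesk make kelval.
corlam would need ionnor and pelcor (R2), but pelcor is never obtained. No rule produces pelcor, and it is not given.

kelval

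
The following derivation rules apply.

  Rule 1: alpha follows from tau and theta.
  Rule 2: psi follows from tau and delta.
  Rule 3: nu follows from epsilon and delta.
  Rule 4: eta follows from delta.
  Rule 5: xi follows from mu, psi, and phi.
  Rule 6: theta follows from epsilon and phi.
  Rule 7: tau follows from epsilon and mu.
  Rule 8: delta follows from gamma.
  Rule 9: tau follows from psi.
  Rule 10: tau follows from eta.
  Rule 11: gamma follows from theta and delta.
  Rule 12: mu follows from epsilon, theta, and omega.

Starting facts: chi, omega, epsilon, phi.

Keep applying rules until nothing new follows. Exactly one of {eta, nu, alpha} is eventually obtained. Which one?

epsilon and phi hold, so theta follows (Rule 6).
From epsilon, theta, and omega, Rule 12 gives mu.
epsilon and mu hold, so tau follows (Rule 7).
From tau and theta, Rule 1 gives alpha.
nu would need epsilon and delta (Rule 3), but delta is never established. eta would need delta (Rule 4), but delta is never established.

alpha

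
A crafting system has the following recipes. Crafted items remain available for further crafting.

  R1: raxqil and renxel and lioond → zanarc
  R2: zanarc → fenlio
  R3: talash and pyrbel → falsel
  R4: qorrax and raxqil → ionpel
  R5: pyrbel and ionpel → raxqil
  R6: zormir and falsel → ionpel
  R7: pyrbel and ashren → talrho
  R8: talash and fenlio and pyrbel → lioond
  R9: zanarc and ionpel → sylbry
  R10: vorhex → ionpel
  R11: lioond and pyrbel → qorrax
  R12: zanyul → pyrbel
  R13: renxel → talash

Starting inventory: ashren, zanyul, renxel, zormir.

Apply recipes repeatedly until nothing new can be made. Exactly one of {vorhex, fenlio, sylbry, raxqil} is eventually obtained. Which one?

renxel → talash (R13).
Using R12, zanyul makes pyrbel.
talash and pyrbel → falsel (R3).
Using R6, zormir and falsel make ionpel.
Using R5, pyrbel and ionpel make raxqil.
fenlio would need zanarc (R2), but zanarc is never obtained. No rule produces vorhex, and it is not given. sylbry would need zanarc and ionpel (R9), but zanarc is never obtained.

raxqil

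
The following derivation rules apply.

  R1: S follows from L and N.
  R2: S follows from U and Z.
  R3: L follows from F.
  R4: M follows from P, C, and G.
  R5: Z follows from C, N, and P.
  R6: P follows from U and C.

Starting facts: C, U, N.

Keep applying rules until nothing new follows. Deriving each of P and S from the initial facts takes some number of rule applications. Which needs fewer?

P: U and C hold, so P follows (R6). [1 rule application]
S: U and C hold, so P follows (R6). From C, N, and P, R5 gives Z. U and Z hold, so S follows (R2). [3 rule applications]
P needs fewer.

P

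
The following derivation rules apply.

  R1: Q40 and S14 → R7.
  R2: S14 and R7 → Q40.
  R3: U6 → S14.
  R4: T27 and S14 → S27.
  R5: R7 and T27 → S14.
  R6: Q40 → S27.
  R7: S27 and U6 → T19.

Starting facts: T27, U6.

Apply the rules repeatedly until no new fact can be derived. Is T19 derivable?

From U6, R3 gives S14.
From T27 and S14, R4 gives S27.
S27 and U6 hold, so T19 follows (R7).

Yes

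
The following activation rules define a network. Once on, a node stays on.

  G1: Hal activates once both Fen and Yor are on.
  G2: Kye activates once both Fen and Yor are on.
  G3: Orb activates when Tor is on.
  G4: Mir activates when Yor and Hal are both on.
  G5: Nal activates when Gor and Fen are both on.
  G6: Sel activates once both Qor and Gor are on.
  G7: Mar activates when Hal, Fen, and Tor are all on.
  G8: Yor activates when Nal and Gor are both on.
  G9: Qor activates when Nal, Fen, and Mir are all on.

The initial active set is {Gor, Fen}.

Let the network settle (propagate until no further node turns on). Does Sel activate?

Yes

G5: Gor and Fen on → Nal on.
G8: Nal and Gor on → Yor on.
G1: Fen and Yor on → Hal on.
G4: Yor and Hal on → Mir on.
G9: Nal, Fen, and Mir on → Qor on.
G6: Qor and Gor on → Sel on.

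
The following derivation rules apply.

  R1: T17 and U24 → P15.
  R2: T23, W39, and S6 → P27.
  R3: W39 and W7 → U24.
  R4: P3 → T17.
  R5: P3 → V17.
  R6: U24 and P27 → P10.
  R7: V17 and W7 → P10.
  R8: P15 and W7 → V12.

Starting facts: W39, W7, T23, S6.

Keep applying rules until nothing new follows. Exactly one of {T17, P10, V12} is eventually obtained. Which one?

P10

T23, W39, and S6 hold, so P27 follows (R2).
W39 and W7 hold, so U24 follows (R3).
U24 and P27 hold, so P10 follows (R6).
T17 would need P3 (R4), but P3 is never established. V12 would need P15 and W7 (R8), but P15 is never established.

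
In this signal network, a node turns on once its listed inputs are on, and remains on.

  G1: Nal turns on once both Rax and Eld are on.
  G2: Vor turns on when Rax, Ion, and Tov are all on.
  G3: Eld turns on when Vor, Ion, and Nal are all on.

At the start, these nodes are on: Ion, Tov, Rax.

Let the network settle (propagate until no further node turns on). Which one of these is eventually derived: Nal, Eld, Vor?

Vor

Rax, Ion, and Tov are on, so Vor turns on (G2).
Nal would need Rax and Eld (G1), but Eld never turns on. Eld would need Vor, Ion, and Nal (G3), but Nal never turns on.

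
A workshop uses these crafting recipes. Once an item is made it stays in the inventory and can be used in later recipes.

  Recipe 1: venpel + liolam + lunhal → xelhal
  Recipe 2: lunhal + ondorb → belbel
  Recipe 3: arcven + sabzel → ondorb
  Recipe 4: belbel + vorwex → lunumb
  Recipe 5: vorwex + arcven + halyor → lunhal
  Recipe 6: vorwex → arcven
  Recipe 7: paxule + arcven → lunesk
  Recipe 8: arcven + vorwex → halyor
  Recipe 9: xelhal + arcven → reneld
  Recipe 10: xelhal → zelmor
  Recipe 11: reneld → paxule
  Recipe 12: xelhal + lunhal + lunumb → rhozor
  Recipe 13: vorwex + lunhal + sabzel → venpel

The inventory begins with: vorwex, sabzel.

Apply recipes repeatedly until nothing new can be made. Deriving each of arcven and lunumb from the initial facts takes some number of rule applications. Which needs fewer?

arcven

arcven: Using Recipe 6, vorwex makes arcven. [1 rule application]
lunumb: vorwex → arcven (Recipe 6). Using Recipe 8, arcven and vorwex make halyor. Using Recipe 3, arcven and sabzel make ondorb. Using Recipe 5, vorwex, arcven, and halyor make lunhal. lunhal + ondorb → belbel (Recipe 2). Using Recipe 4, belbel and vorwex make lunumb. [6 rule applications]
arcven needs fewer.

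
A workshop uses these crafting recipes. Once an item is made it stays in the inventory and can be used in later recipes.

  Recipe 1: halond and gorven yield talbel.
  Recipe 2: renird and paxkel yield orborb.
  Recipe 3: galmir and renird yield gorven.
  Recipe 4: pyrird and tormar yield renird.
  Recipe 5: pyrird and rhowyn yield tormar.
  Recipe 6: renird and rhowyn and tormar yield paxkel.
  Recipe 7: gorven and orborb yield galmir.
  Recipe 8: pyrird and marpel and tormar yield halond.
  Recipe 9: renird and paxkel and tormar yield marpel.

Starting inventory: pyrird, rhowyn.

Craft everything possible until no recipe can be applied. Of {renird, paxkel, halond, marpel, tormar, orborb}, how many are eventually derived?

6

pyrird and rhowyn → tormar (Recipe 5).
pyrird and tormar → renird (Recipe 4).
renird and rhowyn and tormar → paxkel (Recipe 6).
Using Recipe 2, renird and paxkel make orborb.
Using Recipe 9, renird, paxkel, and tormar make marpel.
pyrird and marpel and tormar → halond (Recipe 8).
renird: reached.
paxkel: reached.
halond: reached.
marpel: reached.
tormar: reached.
orborb: reached.
All 6 are reached.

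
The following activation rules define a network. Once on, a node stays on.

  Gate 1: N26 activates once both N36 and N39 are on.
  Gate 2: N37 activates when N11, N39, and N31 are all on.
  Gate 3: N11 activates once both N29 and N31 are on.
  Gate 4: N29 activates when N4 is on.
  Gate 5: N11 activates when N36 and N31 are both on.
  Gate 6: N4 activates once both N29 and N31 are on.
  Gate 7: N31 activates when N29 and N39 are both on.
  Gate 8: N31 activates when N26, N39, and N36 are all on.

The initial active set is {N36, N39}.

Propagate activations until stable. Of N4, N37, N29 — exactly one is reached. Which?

N36 and N39 are on, so N26 activates (Gate 1).
Gate 8: N26, N39, and N36 on → N31 on.
Gate 5: N36 and N31 on → N11 on.
N11, N39, and N31 are on, so N37 activates (Gate 2).
N29 would need N4 (Gate 4), but N4 never turns on. N4 would need N29 and N31 (Gate 6), but N29 never turns on.

N37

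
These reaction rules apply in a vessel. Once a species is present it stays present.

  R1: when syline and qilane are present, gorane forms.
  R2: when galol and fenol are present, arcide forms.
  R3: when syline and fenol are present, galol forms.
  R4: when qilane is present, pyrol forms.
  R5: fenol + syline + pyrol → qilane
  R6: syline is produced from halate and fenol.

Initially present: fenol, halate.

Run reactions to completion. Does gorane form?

gorane would need syline and qilane (R1), but qilane never forms.

No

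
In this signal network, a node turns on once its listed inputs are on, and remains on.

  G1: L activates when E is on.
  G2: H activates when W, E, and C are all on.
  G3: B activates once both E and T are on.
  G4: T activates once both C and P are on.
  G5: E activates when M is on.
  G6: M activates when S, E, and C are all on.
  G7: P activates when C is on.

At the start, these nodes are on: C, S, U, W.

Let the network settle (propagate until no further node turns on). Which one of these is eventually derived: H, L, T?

T

C is on, so P activates (G7).
C and P are on, so T activates (G4).
H would need W, E, and C (G2), but E never turns on. L would need E (G1), but E never turns on.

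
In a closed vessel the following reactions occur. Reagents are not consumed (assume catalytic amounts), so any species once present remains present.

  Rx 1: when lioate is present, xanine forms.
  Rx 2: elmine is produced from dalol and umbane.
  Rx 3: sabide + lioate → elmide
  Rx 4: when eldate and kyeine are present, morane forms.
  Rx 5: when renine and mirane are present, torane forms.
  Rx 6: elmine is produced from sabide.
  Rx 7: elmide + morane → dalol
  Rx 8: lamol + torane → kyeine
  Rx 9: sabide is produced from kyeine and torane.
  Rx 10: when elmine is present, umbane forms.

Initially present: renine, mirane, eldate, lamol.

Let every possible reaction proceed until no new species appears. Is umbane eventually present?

renine and mirane present → torane forms (Rx 5).
lamol and torane present → kyeine forms (Rx 8).
kyeine and torane present → sabide forms (Rx 9).
sabide present → elmine forms (Rx 6).
elmine present → umbane forms (Rx 10).

Yes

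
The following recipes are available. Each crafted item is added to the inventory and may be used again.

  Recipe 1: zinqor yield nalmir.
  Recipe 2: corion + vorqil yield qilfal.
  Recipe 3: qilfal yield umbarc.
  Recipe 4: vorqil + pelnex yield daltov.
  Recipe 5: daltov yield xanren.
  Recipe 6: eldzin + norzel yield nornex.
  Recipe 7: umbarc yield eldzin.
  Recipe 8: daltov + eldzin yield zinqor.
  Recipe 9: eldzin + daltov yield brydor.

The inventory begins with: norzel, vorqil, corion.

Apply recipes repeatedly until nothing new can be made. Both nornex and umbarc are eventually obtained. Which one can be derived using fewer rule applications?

umbarc: corion + vorqil → qilfal (Recipe 2). Using Recipe 3, qilfal makes umbarc. [2 rule applications]
nornex: Using Recipe 2, corion and vorqil make qilfal. Using Recipe 3, qilfal makes umbarc. umbarc → eldzin (Recipe 7). eldzin + norzel → nornex (Recipe 6). [4 rule applications]
umbarc needs fewer.

umbarc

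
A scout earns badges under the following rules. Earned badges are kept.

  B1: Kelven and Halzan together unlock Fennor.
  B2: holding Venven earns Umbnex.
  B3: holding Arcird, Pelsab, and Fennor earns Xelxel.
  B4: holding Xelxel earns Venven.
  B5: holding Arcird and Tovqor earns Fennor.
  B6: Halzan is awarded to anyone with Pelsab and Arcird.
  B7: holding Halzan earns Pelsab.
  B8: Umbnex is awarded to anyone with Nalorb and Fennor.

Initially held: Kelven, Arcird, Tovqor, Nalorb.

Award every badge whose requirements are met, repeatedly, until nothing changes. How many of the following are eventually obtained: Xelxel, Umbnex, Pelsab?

With Arcird and Tovqor, Fennor is earned (B5).
With Nalorb and Fennor, Umbnex is earned (B8).
Xelxel would need Arcird, Pelsab, and Fennor (B3), but Pelsab is never earned.
Umbnex: reached.
Pelsab would need Halzan (B7), but Halzan is never earned.
Reached: Umbnex — 1 of the 3.

1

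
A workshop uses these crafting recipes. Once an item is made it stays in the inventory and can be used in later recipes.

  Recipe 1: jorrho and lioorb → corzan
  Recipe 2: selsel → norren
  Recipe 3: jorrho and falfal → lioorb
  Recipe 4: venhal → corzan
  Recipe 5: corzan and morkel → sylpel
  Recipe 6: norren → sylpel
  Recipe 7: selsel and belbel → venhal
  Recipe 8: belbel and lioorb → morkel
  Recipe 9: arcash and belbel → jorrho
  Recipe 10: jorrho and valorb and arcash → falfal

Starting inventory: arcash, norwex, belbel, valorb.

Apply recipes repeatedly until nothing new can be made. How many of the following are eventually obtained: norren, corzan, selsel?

1

arcash and belbel → jorrho (Recipe 9).
jorrho and valorb and arcash → falfal (Recipe 10).
Using Recipe 3, jorrho and falfal make lioorb.
jorrho and lioorb → corzan (Recipe 1).
norren would need selsel (Recipe 2), but selsel is never obtained.
corzan: reached.
No rule produces selsel, and it is not given.
Reached: corzan — 1 of the 3.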